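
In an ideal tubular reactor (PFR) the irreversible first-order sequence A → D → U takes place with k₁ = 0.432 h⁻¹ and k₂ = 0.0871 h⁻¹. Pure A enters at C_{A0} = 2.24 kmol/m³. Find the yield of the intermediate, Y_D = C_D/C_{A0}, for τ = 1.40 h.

For first-order series with pure A initially, C_D(τ) = k₁C_{A0}/(k₂−k₁)·(e^(−k₁τ) − e^(−k₂τ)).
e^(−k₁τ) = e^(−0.432×1.40) = e^(−0.6048) = 0.5462; e^(−k₂τ) = e^(−0.1219) = 0.8852.
C_D = 0.432×2.24/(0.0871−0.432) × (0.5462−0.8852) = (-2.806)×(-0.3390) = 0.9512 kmol/m³.
Y_D = C_D/C_{A0} = 0.9512/2.24 = 0.425.

0.425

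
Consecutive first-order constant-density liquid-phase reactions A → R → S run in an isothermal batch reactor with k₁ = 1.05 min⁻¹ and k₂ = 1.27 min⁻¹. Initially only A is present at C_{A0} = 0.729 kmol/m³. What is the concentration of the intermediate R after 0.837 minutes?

For first-order series with pure A initially, C_R(t) = k₁C_{A0}/(k₂−k₁)·(e^(−k₁t) − e^(−k₂t)).
e^(−k₁t) = e^(−1.05×0.837) = e^(−0.8789) = 0.4153; e^(−k₂t) = e^(−1.063) = 0.3454.
C_R = 1.05×0.729/(1.27−1.05) × (0.4153−0.3454) = 3.479×0.06984 = 0.2430 kmol/m³.

0.243 kmol/m³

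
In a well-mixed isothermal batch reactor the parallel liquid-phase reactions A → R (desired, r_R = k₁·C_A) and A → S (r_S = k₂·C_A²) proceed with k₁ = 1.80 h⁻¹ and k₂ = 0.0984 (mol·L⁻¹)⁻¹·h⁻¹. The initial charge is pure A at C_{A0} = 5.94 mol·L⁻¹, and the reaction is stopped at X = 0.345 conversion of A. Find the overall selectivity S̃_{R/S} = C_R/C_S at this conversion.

3.73

C_A = C_{A0}(1−X) = 3.891 mol·L⁻¹.
Along a PFR/batch, dC_R/dC_A = −r_R/(r_R+r_S) = −k₁/(k₁+k₂·C_A).
Integrating from C_{A0} to C_A: C_R = (1.80/0.0984)·ln[(1.80+0.0984·5.94)/(1.80+0.0984·3.89)] = 18.29·ln(2.384/2.183) = 1.616 mol·L⁻¹.
C_S = (C_{A0}−C_A)−C_R = 0.4330 mol·L⁻¹; S̃_{R/S} = 1.616/0.4330 = 3.73.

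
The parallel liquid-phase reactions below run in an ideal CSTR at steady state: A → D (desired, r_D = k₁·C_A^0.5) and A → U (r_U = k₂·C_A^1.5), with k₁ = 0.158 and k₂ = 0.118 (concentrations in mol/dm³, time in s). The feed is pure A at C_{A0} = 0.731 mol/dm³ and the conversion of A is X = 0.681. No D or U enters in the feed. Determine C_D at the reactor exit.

Exit C_A = C_{A0}(1−X) = 0.731×0.319 = 0.2332 mol/dm³.
In a CSTR the entire volume is at exit conditions, so r_D = 0.158×0.2332^0.5 = 0.07630 and r_U = 0.118×0.2332^1.5 = 0.01329.
Fraction of consumed A going to D: r_D/(r_D+r_U) = 0.8517.
C_D = 0.8517·C_{A0}·X = 0.8517×0.731×0.681 = 0.424 mol/dm³.

0.424 mol/dm³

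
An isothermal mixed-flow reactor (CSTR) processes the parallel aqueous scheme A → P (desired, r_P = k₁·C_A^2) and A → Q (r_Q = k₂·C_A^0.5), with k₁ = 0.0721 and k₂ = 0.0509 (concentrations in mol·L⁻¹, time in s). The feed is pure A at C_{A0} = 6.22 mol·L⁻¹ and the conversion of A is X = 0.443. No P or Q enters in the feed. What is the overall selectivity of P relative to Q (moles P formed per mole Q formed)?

9.13

Exit C_A = C_{A0}(1−X) = 6.22×0.557 = 3.465 mol·L⁻¹.
In a CSTR the entire volume is at exit conditions, so r_P = 0.0721×3.465^2 = 0.8654 and r_Q = 0.0509×3.465^0.5 = 0.09474.
Overall selectivity = C_P/C_Q = r_Pτ/(r_Qτ) = r_P/r_Q = 9.13.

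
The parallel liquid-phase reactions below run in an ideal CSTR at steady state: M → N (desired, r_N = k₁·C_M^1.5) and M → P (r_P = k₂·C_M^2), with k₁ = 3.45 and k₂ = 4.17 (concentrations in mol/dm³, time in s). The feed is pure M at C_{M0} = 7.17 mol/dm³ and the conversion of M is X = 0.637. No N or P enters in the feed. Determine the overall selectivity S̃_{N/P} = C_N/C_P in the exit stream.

0.513

Exit C_M = C_{M0}(1−X) = 7.17×0.363 = 2.603 mol/dm³.
In a CSTR the entire volume is at exit conditions, so r_N = 3.45×2.603^1.5 = 14.49 and r_P = 4.17×2.603^2 = 28.25.
Overall selectivity = C_N/C_P = r_Nτ/(r_Pτ) = r_N/r_P = 0.513.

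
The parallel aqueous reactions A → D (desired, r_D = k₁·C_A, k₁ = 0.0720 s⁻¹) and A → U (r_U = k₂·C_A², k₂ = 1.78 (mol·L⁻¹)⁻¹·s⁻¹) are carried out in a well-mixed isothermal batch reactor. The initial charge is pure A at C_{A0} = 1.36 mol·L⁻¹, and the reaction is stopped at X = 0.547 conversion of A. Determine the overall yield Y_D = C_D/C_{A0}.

C_A = C_{A0}(1−X) = 0.6161 mol·L⁻¹.
Along a PFR/batch, dC_D/dC_A = −r_D/(r_D+r_U) = −k₁/(k₁+k₂·C_A).
Integrating from C_{A0} to C_A: C_D = (0.0720/1.78)·ln[(0.0720+1.78·1.36)/(0.0720+1.78·0.616)] = 0.04045·ln(2.493/1.169) = 0.03064 mol·L⁻¹.
Y_D = C_D/C_{A0} = 0.03064/1.36 = 0.0225.

0.0225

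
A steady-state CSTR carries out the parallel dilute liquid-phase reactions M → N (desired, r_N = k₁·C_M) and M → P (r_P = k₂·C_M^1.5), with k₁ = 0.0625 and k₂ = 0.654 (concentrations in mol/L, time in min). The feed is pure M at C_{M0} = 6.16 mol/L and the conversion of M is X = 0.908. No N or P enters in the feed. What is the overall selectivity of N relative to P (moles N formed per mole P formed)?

0.127

Exit C_M = C_{M0}(1−X) = 6.16×0.0920 = 0.5667 mol/L.
A CSTR operates uniformly at the exit composition, giving r_N = 0.03542 and r_P = 0.2790 (each k·C_M^n at C_M = 0.5667).
Overall selectivity = C_N/C_P = r_Nτ/(r_Pτ) = r_N/r_P = 0.127.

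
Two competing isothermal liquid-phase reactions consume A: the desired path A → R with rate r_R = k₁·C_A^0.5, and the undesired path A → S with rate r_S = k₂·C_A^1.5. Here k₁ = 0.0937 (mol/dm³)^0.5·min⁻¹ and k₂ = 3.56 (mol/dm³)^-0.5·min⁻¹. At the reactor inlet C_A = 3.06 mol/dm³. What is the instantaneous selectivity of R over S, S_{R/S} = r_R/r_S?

S_{R/S} = r_R/r_S = (k₁·C_A^0.5)/(k₂·C_A^1.5) = (k₁/k₂)·C_A⁻¹.
= (0.0937×3.060^0.5) / (3.56×3.060^1.5) = 0.1639/19.06 = 0.00860.
The undesired path is higher order in A, so low C_A (CSTR or dilute feed) favours R.

0.00860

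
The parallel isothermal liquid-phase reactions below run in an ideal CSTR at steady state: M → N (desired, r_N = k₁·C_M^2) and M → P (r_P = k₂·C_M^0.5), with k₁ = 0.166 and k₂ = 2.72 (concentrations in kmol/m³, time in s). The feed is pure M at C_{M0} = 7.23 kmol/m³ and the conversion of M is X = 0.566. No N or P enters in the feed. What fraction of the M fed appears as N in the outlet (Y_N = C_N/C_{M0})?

0.143

Exit C_M = C_{M0}(1−X) = 7.23×0.434 = 3.138 kmol/m³.
In a CSTR the entire volume is at exit conditions, so r_N = 0.166×3.138^2 = 1.634 and r_P = 2.72×3.138^0.5 = 4.818.
Fraction of consumed M going to N: r_N/(r_N+r_P) = 0.2533.
C_N = 0.2533·C_{M0}·X = 0.2533×7.23×0.566 = 1.04 kmol/m³; Y_N = C_N/C_{M0} = 0.143.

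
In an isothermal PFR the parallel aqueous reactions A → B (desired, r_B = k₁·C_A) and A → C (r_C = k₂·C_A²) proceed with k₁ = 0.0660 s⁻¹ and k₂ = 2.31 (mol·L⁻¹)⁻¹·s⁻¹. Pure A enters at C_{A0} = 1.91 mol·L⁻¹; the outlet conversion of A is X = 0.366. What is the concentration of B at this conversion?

C_A = C_{A0}(1−X) = 1.211 mol·L⁻¹.
Along a PFR/batch, dC_B/dC_A = −r_B/(r_B+r_C) = −k₁/(k₁+k₂·C_A).
Integrating from C_{A0} to C_A: C_B = (0.0660/2.31)·ln[(0.0660+2.31·1.91)/(0.0660+2.31·1.21)] = 0.02857·ln(4.478/2.863) = 0.01278 mol·L⁻¹.

0.0128 mol·L⁻¹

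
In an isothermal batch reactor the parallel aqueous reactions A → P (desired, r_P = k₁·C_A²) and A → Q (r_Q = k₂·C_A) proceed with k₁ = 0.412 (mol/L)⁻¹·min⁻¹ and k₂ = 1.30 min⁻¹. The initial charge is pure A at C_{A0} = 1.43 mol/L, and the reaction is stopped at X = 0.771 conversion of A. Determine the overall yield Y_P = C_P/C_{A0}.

0.164

C_A = C_{A0}(1−X) = 0.3275 mol/L.
Along a PFR/batch, dC_Q/dC_A = −r_Q/(r_P+r_Q) = −k₂/(k₂+k₁·C_A).
Integrating from C_{A0} to C_A: C_Q = (1.30/0.412)·ln[(1.30+0.412·1.43)/(1.30+0.412·0.327)] = 3.155·ln(1.889/1.435) = 0.8678 mol/L.
Then C_P = (C_{A0}−C_A) − C_Q = 1.103 − 0.8678 = 0.2347 mol/L.
Y_P = C_P/C_{A0} = 0.2347/1.43 = 0.164.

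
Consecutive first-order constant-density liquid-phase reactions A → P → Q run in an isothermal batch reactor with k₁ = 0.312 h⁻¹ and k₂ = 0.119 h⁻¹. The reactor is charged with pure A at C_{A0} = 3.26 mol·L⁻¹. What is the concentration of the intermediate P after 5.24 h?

The intermediate concentration in a first-order A→B→C sequence is C_P = k₁C_{A0}(e^(−k₁t) − e^(−k₂t))/(k₂−k₁).
e^(−k₁t) = e^(−0.312×5.24) = e^(−1.635) = 0.1950; e^(−k₂t) = e^(−0.6236) = 0.5360.
C_P = 0.312×3.26/(0.119−0.312) × (0.1950−0.5360) = (-5.270)×(-0.3411) = 1.797 mol·L⁻¹.

1.80 mol·L⁻¹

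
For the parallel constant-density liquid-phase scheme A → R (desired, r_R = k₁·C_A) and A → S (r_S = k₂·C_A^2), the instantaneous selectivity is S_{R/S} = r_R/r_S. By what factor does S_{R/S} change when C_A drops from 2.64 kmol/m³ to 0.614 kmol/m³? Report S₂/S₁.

S_{R/S} = (k₁/k₂)·C_A⁻¹, so S₂/S₁ = (C_{A,2}/C_{A,1})⁻¹.
= 2.64/0.614 = 4.30.

4.30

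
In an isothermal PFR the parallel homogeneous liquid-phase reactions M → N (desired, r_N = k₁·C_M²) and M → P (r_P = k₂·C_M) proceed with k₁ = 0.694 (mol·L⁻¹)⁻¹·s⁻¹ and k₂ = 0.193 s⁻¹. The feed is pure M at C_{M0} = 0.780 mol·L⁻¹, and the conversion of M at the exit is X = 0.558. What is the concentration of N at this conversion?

C_M = C_{M0}(1−X) = 0.3448 mol·L⁻¹.
Along a PFR/batch, dC_P/dC_M = −r_P/(r_N+r_P) = −k₂/(k₂+k₁·C_M).
Integrating from C_{M0} to C_M: C_P = (0.193/0.694)·ln[(0.193+0.694·0.780)/(0.193+0.694·0.345)] = 0.2781·ln(0.7343/0.4323) = 0.1474 mol·L⁻¹.
Then C_N = (C_{M0}−C_M) − C_P = 0.4352 − 0.1474 = 0.2879 mol·L⁻¹.

0.288 mol·L⁻¹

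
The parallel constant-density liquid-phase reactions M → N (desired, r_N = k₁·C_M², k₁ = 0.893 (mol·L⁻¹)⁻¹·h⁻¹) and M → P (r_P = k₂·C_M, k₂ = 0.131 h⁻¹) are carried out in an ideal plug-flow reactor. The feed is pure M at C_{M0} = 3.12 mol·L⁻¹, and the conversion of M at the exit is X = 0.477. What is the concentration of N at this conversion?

1.40 mol·L⁻¹

C_M = C_{M0}(1−X) = 1.632 mol·L⁻¹.
Along a PFR/batch, dC_P/dC_M = −r_P/(r_N+r_P) = −k₂/(k₂+k₁·C_M).
Integrating from C_{M0} to C_M: C_P = (0.131/0.893)·ln[(0.131+0.893·3.12)/(0.131+0.893·1.63)] = 0.1467·ln(2.917/1.588) = 0.08920 mol·L⁻¹.
Then C_N = (C_{M0}−C_M) − C_P = 1.488 − 0.08920 = 1.399 mol·L⁻¹.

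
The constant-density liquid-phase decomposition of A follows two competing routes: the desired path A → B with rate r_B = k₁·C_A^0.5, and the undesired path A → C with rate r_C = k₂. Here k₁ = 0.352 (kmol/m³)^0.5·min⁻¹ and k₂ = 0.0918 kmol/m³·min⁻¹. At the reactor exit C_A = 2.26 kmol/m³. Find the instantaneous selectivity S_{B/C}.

S_{B/C} = r_B/r_C = (k₁·C_A^0.5)/(k₂) = (k₁/k₂)·C_A^0.5.
= (0.352×2.260^0.5) / (0.0918) = 0.5292/0.09180 = 5.76.

5.76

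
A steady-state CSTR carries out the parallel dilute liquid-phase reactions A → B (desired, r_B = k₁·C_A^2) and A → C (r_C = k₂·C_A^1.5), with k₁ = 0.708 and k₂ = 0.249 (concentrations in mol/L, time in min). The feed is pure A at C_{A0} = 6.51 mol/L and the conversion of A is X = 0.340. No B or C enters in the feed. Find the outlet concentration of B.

1.89 mol/L

Exit C_A = C_{A0}(1−X) = 6.51×0.660 = 4.297 mol/L.
Rates in a CSTR are evaluated at the outlet concentration: r_B = 0.708×4.297^2 = 13.07, r_C = 0.249×4.297^1.5 = 2.218.
Fraction of consumed A going to B: r_B/(r_B+r_C) = 0.8549.
C_B = 0.8549·C_{A0}·X = 0.8549×6.51×0.340 = 1.89 mol/L.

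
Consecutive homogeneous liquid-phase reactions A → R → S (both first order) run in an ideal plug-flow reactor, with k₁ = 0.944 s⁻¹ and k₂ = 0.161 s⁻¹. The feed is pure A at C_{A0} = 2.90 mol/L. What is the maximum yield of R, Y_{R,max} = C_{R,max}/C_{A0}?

0.695

For a first-order series the maximum intermediate yield is C_{R,max}/C_{A0} = (k₁/k₂)^[k₂/(k₂−k₁)].
= (0.944/0.161)^(0.161/(0.161−0.944)) = (5.863)^(-0.2056) = 0.6951.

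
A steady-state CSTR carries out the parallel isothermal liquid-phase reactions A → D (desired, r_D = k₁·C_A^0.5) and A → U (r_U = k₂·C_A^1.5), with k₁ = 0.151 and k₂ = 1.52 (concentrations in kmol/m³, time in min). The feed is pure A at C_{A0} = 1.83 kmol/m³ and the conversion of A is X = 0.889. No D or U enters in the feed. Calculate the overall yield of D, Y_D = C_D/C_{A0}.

Exit C_A = C_{A0}(1−X) = 1.83×0.111 = 0.2031 kmol/m³.
In a CSTR the entire volume is at exit conditions, so r_D = 0.151×0.2031^0.5 = 0.06806 and r_U = 1.52×0.2031^1.5 = 0.1392.
Fraction of consumed A going to D: r_D/(r_D+r_U) = 0.3284.
C_D = 0.3284·C_{A0}·X = 0.3284×1.83×0.889 = 0.534 kmol/m³; Y_D = C_D/C_{A0} = 0.292.

0.292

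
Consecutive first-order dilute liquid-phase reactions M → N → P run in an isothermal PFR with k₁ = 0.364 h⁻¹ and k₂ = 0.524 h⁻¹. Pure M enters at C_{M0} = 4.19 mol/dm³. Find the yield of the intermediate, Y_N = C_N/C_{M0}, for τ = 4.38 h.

For first-order series with pure M initially, C_N(τ) = k₁C_{M0}/(k₂−k₁)·(e^(−k₁τ) − e^(−k₂τ)).
e^(−k₁τ) = e^(−0.364×4.38) = e^(−1.594) = 0.2030; e^(−k₂τ) = e^(−2.295) = 0.1007.
C_N = 0.364×4.19/(0.524−0.364) × (0.2030−0.1007) = 9.532×0.1023 = 0.9751 mol/dm³.
Y_N = C_N/C_{M0} = 0.9751/4.19 = 0.233.

0.233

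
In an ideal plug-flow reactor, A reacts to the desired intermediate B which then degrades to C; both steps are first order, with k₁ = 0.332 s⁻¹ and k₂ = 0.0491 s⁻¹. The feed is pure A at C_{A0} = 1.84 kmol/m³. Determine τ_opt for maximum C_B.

The intermediate peaks when r₁ = r₂, i.e. k₁e^(−k₁τ) = k₂e^(−k₂τ), giving τ_opt = ln(k₂/k₁)/(k₂−k₁).
= ln(0.0491/0.332)/(0.0491−0.332) = ln(0.1479)/-0.2829 = -1.911/-0.2829 = 6.76 s.

6.76 s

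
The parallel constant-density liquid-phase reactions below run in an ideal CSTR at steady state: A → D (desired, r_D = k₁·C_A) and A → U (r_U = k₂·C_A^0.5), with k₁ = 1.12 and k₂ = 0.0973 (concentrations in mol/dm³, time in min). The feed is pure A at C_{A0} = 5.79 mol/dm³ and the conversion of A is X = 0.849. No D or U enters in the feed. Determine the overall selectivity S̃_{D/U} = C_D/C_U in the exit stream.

Exit C_A = C_{A0}(1−X) = 5.79×0.151 = 0.8743 mol/dm³.
In a CSTR the entire volume is at exit conditions, so r_D = 1.12×0.8743 = 0.9792 and r_U = 0.0973×0.8743^0.5 = 0.09098.
Overall selectivity = C_D/C_U = r_Dτ/(r_Uτ) = r_D/r_U = 10.8.

10.8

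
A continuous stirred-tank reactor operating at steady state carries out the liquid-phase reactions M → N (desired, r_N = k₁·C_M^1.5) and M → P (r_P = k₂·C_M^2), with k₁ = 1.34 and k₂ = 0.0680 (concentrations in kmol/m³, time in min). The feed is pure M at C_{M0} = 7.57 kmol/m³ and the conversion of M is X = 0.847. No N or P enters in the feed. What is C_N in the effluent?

Exit C_M = C_{M0}(1−X) = 7.57×0.153 = 1.158 kmol/m³.
A CSTR operates uniformly at the exit composition, giving r_N = 1.670 and r_P = 0.09122 (each k·C_M^n at C_M = 1.158).
Fraction of consumed M going to N: r_N/(r_N+r_P) = 0.9482.
C_N = 0.9482·C_{M0}·X = 0.9482×7.57×0.847 = 6.08 kmol/m³.

6.08 kmol/m³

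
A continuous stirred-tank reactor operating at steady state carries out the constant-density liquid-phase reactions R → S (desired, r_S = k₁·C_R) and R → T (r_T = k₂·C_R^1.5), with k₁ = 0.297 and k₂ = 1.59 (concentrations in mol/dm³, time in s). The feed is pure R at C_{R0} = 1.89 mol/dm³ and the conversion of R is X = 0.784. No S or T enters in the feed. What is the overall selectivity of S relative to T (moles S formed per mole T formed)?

Exit C_R = C_{R0}(1−X) = 1.89×0.216 = 0.4082 mol/dm³.
In a CSTR the entire volume is at exit conditions, so r_S = 0.297×0.4082 = 0.1212 and r_T = 1.59×0.4082^1.5 = 0.4147.
Overall selectivity = C_S/C_T = r_Sτ/(r_Tτ) = r_S/r_T = 0.292.

0.292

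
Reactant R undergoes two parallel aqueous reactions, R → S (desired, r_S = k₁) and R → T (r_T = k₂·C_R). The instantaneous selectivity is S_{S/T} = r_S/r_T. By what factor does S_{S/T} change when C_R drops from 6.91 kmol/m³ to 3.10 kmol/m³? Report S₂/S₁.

S_{S/T} = (k₁/k₂)·C_R⁻¹, so S₂/S₁ = (C_{R,2}/C_{R,1})⁻¹.
= 6.91/3.10 = 2.23.

2.23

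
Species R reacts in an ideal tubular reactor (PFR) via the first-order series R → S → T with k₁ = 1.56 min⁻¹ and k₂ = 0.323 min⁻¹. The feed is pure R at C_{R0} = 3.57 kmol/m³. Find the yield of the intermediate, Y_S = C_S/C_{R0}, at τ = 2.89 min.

The intermediate concentration in a first-order A→B→C sequence is C_S = k₁C_{R0}(e^(−k₁τ) − e^(−k₂τ))/(k₂−k₁).
e^(−k₁τ) = e^(−1.56×2.89) = e^(−4.508) = 0.01102; e^(−k₂τ) = e^(−0.9335) = 0.3932.
C_S = 1.56×3.57/(0.323−1.56) × (0.01102−0.3932) = (-4.502)×(-0.3822) = 1.721 kmol/m³.
Y_S = C_S/C_{R0} = 1.721/3.57 = 0.482.

0.482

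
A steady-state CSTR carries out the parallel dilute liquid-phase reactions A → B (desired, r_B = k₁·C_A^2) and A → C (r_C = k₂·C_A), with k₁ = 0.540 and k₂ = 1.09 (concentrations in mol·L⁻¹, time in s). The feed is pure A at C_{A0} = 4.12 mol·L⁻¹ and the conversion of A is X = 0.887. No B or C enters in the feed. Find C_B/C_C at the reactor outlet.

Exit C_A = C_{A0}(1−X) = 4.12×0.113 = 0.4656 mol·L⁻¹.
A CSTR operates uniformly at the exit composition, giving r_B = 0.1170 and r_C = 0.5075 (each k·C_A^n at C_A = 0.4656).
Overall selectivity = C_B/C_C = r_Bτ/(r_Cτ) = r_B/r_C = 0.231.

0.231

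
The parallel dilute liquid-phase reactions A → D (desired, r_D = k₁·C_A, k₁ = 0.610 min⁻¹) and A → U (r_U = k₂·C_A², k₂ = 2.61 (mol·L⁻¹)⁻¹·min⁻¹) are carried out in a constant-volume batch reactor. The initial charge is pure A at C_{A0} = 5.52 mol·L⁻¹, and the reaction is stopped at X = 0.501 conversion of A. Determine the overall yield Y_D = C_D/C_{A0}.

C_A = C_{A0}(1−X) = 2.754 mol·L⁻¹.
Along a PFR/batch, dC_D/dC_A = −r_D/(r_D+r_U) = −k₁/(k₁+k₂·C_A).
Integrating from C_{A0} to C_A: C_D = (0.610/2.61)·ln[(0.610+2.61·5.52)/(0.610+2.61·2.75)] = 0.2337·ln(15.02/7.799) = 0.1531 mol·L⁻¹.
Y_D = C_D/C_{A0} = 0.1531/5.52 = 0.0277.

0.0277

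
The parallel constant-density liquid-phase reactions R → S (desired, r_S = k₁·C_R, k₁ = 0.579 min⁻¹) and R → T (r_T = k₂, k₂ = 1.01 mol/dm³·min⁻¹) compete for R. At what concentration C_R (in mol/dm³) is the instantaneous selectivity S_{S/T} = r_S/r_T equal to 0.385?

0.672 mol/dm³

S_{S/T} = (k₁/k₂)·C_R ⇒ C_R = S·k₂/k₁.
= 0.385×1.01/0.579 = 0.672 mol/dm³.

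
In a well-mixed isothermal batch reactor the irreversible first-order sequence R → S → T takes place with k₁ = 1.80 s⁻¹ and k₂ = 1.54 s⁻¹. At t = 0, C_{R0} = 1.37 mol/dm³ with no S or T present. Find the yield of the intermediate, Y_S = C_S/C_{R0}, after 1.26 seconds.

The intermediate concentration in a first-order A→B→C sequence is C_S = k₁C_{R0}(e^(−k₁t) − e^(−k₂t))/(k₂−k₁).
e^(−k₁t) = e^(−1.80×1.26) = e^(−2.268) = 0.1035; e^(−k₂t) = e^(−1.940) = 0.1436.
C_S = 1.80×1.37/(1.54−1.80) × (0.1035−0.1436) = (-9.485)×(-0.04013) = 0.3806 mol/dm³.
Y_S = C_S/C_{R0} = 0.3806/1.37 = 0.278.

0.278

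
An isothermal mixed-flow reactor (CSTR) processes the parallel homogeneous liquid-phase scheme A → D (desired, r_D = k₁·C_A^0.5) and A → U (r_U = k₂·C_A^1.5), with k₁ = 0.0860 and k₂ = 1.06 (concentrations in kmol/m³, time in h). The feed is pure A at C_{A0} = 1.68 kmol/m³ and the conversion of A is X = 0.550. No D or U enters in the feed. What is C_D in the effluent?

Exit C_A = C_{A0}(1−X) = 1.68×0.450 = 0.7560 kmol/m³.
A CSTR operates uniformly at the exit composition, giving r_D = 0.07478 and r_U = 0.6968 (each k·C_A^n at C_A = 0.7560).
Fraction of consumed A going to D: r_D/(r_D+r_U) = 0.09692.
C_D = 0.09692·C_{A0}·X = 0.09692×1.68×0.550 = 0.0896 kmol/m³.

0.0896 kmol/m³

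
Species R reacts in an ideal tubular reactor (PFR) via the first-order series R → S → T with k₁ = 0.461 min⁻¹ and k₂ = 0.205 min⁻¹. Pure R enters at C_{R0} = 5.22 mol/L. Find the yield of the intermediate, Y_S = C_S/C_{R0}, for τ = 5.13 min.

For first-order series with pure R initially, C_S(τ) = k₁C_{R0}/(k₂−k₁)·(e^(−k₁τ) − e^(−k₂τ)).
e^(−k₁τ) = e^(−0.461×5.13) = e^(−2.365) = 0.09396; e^(−k₂τ) = e^(−1.052) = 0.3494.
C_S = 0.461×5.22/(0.205−0.461) × (0.09396−0.3494) = (-9.400)×(-0.2554) = 2.401 mol/L.
Y_S = C_S/C_{R0} = 2.401/5.22 = 0.460.

0.460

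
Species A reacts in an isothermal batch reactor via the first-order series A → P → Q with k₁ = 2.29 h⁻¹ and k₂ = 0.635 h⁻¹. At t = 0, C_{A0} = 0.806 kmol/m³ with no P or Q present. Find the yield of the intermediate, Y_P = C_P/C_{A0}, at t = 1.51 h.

The intermediate concentration in a first-order A→B→C sequence is C_P = k₁C_{A0}(e^(−k₁t) − e^(−k₂t))/(k₂−k₁).
e^(−k₁t) = e^(−2.29×1.51) = e^(−3.458) = 0.03150; e^(−k₂t) = e^(−0.9588) = 0.3833.
C_P = 2.29×0.806/(0.635−2.29) × (0.03150−0.3833) = (-1.115)×(-0.3518) = 0.3924 kmol/m³.
Y_P = C_P/C_{A0} = 0.3924/0.806 = 0.487.

0.487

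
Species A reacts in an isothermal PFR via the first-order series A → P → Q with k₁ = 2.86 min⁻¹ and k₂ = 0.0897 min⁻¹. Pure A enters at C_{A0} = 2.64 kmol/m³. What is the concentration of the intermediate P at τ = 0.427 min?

For first-order series with pure A initially, C_P(τ) = k₁C_{A0}/(k₂−k₁)·(e^(−k₁τ) − e^(−k₂τ)).
e^(−k₁τ) = e^(−2.86×0.427) = e^(−1.221) = 0.2949; e^(−k₂τ) = e^(−0.03830) = 0.9624.
C_P = 2.86×2.64/(0.0897−2.86) × (0.2949−0.9624) = (-2.725)×(-0.6676) = 1.819 kmol/m³.

1.82 kmol/m³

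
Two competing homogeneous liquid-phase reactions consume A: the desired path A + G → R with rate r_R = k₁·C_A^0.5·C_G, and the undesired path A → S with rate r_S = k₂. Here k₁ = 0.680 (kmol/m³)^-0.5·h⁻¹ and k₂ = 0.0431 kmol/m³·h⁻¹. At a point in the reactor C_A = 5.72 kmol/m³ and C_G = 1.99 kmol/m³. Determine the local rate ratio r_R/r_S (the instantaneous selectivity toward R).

S_{R/S} = r_R/r_S = (k₁·C_A^0.5·C_G)/(k₂) = (k₁/k₂)·C_A^0.5·C_G.
= (0.680×5.720^0.5×1.990) / (0.0431) = 3.236/0.04310 = 75.1.

75.1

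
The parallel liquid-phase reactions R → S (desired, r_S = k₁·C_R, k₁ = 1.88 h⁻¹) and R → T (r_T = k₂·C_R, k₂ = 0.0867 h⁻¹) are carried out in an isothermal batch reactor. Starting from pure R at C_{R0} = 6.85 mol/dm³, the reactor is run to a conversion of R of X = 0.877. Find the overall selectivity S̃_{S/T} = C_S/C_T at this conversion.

C_R = C_{R0}(1−X) = 0.8425 mol/dm³.
Both paths are first order in R, so the instantaneous fraction to S is constant: dC_S/d(−C_R) = k₁/(k₁+k₂) = 0.9559.
C_S = 0.9559·(C_{R0}−C_R) = 0.9559×6.007 = 5.74 mol/dm³.
C_T = (C_{R0}−C_R)−C_S = 0.2648 mol/dm³; S̃_{S/T} = 5.743/0.2648 = 21.7.

21.7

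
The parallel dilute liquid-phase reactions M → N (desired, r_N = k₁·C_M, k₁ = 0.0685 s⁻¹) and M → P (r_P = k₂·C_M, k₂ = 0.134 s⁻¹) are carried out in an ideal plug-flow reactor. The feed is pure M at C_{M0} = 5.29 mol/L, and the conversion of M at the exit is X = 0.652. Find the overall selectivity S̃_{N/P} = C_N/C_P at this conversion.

C_M = C_{M0}(1−X) = 1.841 mol/L.
Both paths are first order in M, so the instantaneous fraction to N is constant: dC_N/d(−C_M) = k₁/(k₁+k₂) = 0.3383.
C_N = 0.3383·(C_{M0}−C_M) = 0.3383×3.449 = 1.17 mol/L.
C_P = (C_{M0}−C_M)−C_N = 2.282 mol/L; S̃_{N/P} = 1.167/2.282 = 0.511.

0.511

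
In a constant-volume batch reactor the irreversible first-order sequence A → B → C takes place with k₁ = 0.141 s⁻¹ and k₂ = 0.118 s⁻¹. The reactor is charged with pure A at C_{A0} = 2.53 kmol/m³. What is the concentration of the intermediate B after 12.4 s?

The intermediate concentration in a first-order A→B→C sequence is C_B = k₁C_{A0}(e^(−k₁t) − e^(−k₂t))/(k₂−k₁).
e^(−k₁t) = e^(−0.141×12.4) = e^(−1.748) = 0.1741; e^(−k₂t) = e^(−1.463) = 0.2315.
C_B = 0.141×2.53/(0.118−0.141) × (0.1741−0.2315) = (-15.51)×(-0.05744) = 0.8909 kmol/m³.

0.891 kmol/m³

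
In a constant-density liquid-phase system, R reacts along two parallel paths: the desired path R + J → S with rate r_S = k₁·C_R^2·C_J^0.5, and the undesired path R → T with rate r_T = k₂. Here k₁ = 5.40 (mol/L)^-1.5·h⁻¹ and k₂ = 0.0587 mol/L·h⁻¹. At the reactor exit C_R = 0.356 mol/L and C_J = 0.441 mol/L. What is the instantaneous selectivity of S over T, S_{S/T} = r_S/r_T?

S_{S/T} = r_S/r_T = (k₁·C_R^2·C_J^0.5)/(k₂) = (k₁/k₂)·C_R^2·C_J^0.5.
= (5.40×0.3560^2×0.4410^0.5) / (0.0587) = 0.4545/0.05870 = 7.74.
Since the desired path is higher order in R, keeping C_R high (PFR or concentrated feed) favours S.

7.74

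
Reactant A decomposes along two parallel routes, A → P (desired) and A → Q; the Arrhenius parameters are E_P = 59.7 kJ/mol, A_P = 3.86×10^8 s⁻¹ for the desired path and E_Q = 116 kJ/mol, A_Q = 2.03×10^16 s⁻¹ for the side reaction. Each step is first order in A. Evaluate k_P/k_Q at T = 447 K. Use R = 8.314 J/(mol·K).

0.0722

k_P/k_Q = (A_P/A_Q)·exp[−(E_P−E_Q)/(RT)] = (A_P/A_Q)·exp[(E_Q−E_P)/(RT)].
(E_Q−E_P)/(RT) = (116−59.7)×10³/(8.314×447) = 56300/3716 = 15.15.
k_P/k_Q = (3.86×10^8/2.03×10^16)·exp(15.15) = 1.901×10^-8 × 3.795×10^6 = 0.0722.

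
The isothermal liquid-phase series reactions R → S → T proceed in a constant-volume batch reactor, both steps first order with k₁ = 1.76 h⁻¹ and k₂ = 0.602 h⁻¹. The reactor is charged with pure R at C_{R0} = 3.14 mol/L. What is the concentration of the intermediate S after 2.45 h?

1.03 mol/L

The intermediate concentration in a first-order A→B→C sequence is C_S = k₁C_{R0}(e^(−k₁t) − e^(−k₂t))/(k₂−k₁).
e^(−k₁t) = e^(−1.76×2.45) = e^(−4.312) = 0.01341; e^(−k₂t) = e^(−1.475) = 0.2288.
C_S = 1.76×3.14/(0.602−1.76) × (0.01341−0.2288) = (-4.772)×(-0.2154) = 1.028 mol/L.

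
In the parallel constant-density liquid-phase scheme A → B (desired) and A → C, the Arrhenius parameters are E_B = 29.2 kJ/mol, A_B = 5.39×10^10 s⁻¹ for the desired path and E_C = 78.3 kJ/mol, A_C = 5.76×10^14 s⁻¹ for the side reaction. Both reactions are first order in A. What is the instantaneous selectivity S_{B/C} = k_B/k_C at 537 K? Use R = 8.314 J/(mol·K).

Since both paths have the same order in A, the concentration cancels and S_{B/C} = k_B/k_C = (A_B/A_C)·exp[(E_C−E_B)/(RT)].
(E_C−E_B)/(RT) = (78.3−29.2)×10³/(8.314×537) = 49100/4465 = 11.00.
k_B/k_C = (5.39×10^10/5.76×10^14)·exp(11.00) = 9.358×10^-5 × 59730 = 5.59.
Since E_B < E_C, lowering the temperature improves selectivity toward B.

5.59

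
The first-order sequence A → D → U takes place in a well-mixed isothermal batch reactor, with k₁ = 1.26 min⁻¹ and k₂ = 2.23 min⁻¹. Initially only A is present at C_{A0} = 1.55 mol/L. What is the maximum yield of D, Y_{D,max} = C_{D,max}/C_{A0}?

At the optimum, C_{D,max}/C_{A0} = (k₁/k₂)^[k₂/(k₂−k₁)].
= (1.26/2.23)^(2.23/(2.23−1.26)) = (0.5650)^(2.299) = 0.2692.

0.269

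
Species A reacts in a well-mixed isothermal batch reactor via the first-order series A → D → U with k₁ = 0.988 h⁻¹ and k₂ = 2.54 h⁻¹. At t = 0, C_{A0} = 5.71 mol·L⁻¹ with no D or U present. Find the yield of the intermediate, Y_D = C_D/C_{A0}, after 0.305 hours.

The intermediate concentration in a first-order A→B→C sequence is C_D = k₁C_{A0}(e^(−k₁t) − e^(−k₂t))/(k₂−k₁).
e^(−k₁t) = e^(−0.988×0.305) = e^(−0.3013) = 0.7398; e^(−k₂t) = e^(−0.7747) = 0.4608.
C_D = 0.988×5.71/(2.54−0.988) × (0.7398−0.4608) = 3.635×0.2790 = 1.014 mol·L⁻¹.
Y_D = C_D/C_{A0} = 1.014/5.71 = 0.178.

0.178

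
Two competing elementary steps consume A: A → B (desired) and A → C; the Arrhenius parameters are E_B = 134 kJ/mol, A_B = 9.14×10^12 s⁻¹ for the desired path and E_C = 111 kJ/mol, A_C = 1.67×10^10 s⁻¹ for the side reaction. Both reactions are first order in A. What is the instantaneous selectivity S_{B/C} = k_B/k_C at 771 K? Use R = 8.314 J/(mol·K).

k_B/k_C = (A_B/A_C)·exp[−(E_B−E_C)/(RT)] = (A_B/A_C)·exp[(E_C−E_B)/(RT)].
(E_C−E_B)/(RT) = (111−134)×10³/(8.314×771) = -23000/6410 = -3.588.
k_B/k_C = (9.14×10^12/1.67×10^10)·exp(-3.588) = 547.3 × 0.02765 = 15.1.
Since E_B > E_C, raising the temperature improves selectivity toward B.

15.1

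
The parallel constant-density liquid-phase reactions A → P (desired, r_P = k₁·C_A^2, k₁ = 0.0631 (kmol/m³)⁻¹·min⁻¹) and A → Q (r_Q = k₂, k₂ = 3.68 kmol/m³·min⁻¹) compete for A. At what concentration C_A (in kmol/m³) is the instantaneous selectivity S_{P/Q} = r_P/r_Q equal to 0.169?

S_{P/Q} = (k₁/k₂)·C_A^2 ⇒ C_A = (S·k₂/k₁)^(0.5).
= (0.169×3.68/0.0631)^(0.5) = (9.856)^(0.5) = 3.14 kmol/m³.

3.14 kmol/m³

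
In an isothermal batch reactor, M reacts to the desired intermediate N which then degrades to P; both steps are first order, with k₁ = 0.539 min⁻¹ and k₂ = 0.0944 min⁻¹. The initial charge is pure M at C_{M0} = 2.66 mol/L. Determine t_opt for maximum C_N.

3.92 min

Setting dC_N/dt = 0 gives t_opt = ln(k₂/k₁)/(k₂−k₁).
= ln(0.0944/0.539)/(0.0944−0.539) = ln(0.1751)/-0.4446 = -1.742/-0.4446 = 3.92 min.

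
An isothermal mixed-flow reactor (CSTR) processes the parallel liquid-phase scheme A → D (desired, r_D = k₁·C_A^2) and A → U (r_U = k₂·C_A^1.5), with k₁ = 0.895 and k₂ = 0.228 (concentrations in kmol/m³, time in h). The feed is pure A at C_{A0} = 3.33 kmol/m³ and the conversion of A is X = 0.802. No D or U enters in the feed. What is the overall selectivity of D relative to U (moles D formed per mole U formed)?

Exit C_A = C_{A0}(1−X) = 3.33×0.198 = 0.6593 kmol/m³.
A CSTR operates uniformly at the exit composition, giving r_D = 0.3891 and r_U = 0.1221 (each k·C_A^n at C_A = 0.6593).
Overall selectivity = C_D/C_U = r_Dτ/(r_Uτ) = r_D/r_U = 3.19.

3.19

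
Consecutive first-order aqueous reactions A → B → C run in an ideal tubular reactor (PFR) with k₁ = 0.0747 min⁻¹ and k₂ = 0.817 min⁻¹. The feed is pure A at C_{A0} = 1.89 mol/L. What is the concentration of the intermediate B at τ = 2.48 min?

0.133 mol/L

Solving the coupled first-order balances gives C_B(τ) = [k₁/(k₂−k₁)]·C_{A0}·(e^(−k₁τ) − e^(−k₂τ)).
e^(−k₁τ) = e^(−0.0747×2.48) = e^(−0.1853) = 0.8309; e^(−k₂τ) = e^(−2.026) = 0.1318.
C_B = 0.0747×1.89/(0.817−0.0747) × (0.8309−0.1318) = 0.1902×0.6991 = 0.1330 mol/L.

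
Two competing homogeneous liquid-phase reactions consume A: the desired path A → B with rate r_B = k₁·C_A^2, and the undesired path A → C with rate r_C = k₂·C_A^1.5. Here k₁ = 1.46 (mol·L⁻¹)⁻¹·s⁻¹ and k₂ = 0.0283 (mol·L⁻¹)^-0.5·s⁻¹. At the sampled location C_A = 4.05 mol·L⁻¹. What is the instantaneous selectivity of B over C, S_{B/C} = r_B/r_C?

104

S_{B/C} = r_B/r_C = (k₁·C_A^2)/(k₂·C_A^1.5) = (k₁/k₂)·C_A^0.5.
= (1.46×4.050^2) / (0.0283×4.050^1.5) = 23.95/0.2307 = 104.
Since the desired path is higher order in A, keeping C_A high (PFR or concentrated feed) favours B.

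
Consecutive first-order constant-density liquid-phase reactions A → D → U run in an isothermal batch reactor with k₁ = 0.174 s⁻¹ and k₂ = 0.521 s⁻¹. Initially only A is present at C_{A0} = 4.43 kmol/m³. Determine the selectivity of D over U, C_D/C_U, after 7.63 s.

0.202

The intermediate concentration in a first-order A→B→C sequence is C_D = k₁C_{A0}(e^(−k₁t) − e^(−k₂t))/(k₂−k₁).
e^(−k₁t) = e^(−0.174×7.63) = e^(−1.328) = 0.2651; e^(−k₂t) = e^(−3.975) = 0.01877.
C_D = 0.174×4.43/(0.521−0.174) × (0.2651−0.01877) = 2.221×0.2463 = 0.5472 kmol/m³.
C_A = C_{A0}e^(−k₁t) = 1.174 kmol/m³, so C_U = C_{A0}−C_A−C_D = 2.708 kmol/m³; C_D/C_U = 0.202.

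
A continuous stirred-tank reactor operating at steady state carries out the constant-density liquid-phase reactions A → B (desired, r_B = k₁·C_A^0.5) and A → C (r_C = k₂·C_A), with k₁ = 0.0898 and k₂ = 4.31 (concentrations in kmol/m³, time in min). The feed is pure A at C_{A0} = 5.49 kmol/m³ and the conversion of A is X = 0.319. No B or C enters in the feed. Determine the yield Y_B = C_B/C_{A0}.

Exit C_A = C_{A0}(1−X) = 5.49×0.681 = 3.739 kmol/m³.
A CSTR operates uniformly at the exit composition, giving r_B = 0.1736 and r_C = 16.11 (each k·C_A^n at C_A = 3.739).
Fraction of consumed A going to B: r_B/(r_B+r_C) = 0.01066.
C_B = 0.01066·C_{A0}·X = 0.01066×5.49×0.319 = 0.0187 kmol/m³; Y_B = C_B/C_{A0} = 0.00340.

0.00340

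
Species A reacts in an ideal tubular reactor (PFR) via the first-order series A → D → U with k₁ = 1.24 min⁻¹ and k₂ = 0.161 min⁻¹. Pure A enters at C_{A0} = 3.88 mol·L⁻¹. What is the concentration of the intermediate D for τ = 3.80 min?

The intermediate concentration in a first-order A→B→C sequence is C_D = k₁C_{A0}(e^(−k₁τ) − e^(−k₂τ))/(k₂−k₁).
e^(−k₁τ) = e^(−1.24×3.80) = e^(−4.712) = 0.008987; e^(−k₂τ) = e^(−0.6118) = 0.5424.
C_D = 1.24×3.88/(0.161−1.24) × (0.008987−0.5424) = (-4.459)×(-0.5334) = 2.378 mol·L⁻¹.

2.38 mol·L⁻¹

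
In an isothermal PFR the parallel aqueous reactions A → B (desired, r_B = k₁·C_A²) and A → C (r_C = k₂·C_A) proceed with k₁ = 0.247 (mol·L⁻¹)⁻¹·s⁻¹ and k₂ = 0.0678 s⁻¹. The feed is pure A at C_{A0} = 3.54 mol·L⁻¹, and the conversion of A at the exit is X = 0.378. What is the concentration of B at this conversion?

C_A = C_{A0}(1−X) = 2.202 mol·L⁻¹.
Along a PFR/batch, dC_C/dC_A = −r_C/(r_B+r_C) = −k₂/(k₂+k₁·C_A).
Integrating from C_{A0} to C_A: C_C = (0.0678/0.247)·ln[(0.0678+0.247·3.54)/(0.0678+0.247·2.20)] = 0.2745·ln(0.9422/0.6117) = 0.1186 mol·L⁻¹.
Then C_B = (C_{A0}−C_A) − C_C = 1.338 − 0.1186 = 1.220 mol·L⁻¹.

1.22 mol·L⁻¹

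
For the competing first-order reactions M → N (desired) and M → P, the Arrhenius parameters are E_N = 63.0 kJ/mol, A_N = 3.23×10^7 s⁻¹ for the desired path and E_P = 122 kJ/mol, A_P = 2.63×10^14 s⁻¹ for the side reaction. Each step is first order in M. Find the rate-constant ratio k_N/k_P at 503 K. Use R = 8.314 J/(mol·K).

0.165

k_N/k_P = (A_N/A_P)·exp[−(E_N−E_P)/(RT)] = (A_N/A_P)·exp[(E_P−E_N)/(RT)].
(E_P−E_N)/(RT) = (122−63.0)×10³/(8.314×503) = 59000/4182 = 14.11.
k_N/k_P = (3.23×10^7/2.63×10^14)·exp(14.11) = 1.228×10^-7 × 1.340×10^6 = 0.165.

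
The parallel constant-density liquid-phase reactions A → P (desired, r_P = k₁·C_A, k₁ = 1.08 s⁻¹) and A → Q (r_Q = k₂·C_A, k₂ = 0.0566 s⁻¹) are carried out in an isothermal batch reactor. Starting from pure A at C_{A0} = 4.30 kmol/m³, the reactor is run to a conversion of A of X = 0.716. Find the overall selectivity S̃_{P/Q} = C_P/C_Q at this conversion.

C_A = C_{A0}(1−X) = 1.221 kmol/m³.
Both paths are first order in A, so the instantaneous fraction to P is constant: dC_P/d(−C_A) = k₁/(k₁+k₂) = 0.9502.
C_P = 0.9502·(C_{A0}−C_A) = 0.9502×3.079 = 2.93 kmol/m³.
C_Q = (C_{A0}−C_A)−C_P = 0.1533 kmol/m³; S̃_{P/Q} = 2.925/0.1533 = 19.1.

19.1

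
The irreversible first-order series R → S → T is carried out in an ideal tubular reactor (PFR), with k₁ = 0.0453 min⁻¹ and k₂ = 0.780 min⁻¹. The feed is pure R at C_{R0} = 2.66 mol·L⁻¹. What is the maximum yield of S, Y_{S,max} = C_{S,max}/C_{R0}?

At the optimum, C_{S,max}/C_{R0} = (k₁/k₂)^[k₂/(k₂−k₁)].
= (0.0453/0.780)^(0.780/(0.780−0.0453)) = (0.05808)^(1.062) = 0.04873.

0.0487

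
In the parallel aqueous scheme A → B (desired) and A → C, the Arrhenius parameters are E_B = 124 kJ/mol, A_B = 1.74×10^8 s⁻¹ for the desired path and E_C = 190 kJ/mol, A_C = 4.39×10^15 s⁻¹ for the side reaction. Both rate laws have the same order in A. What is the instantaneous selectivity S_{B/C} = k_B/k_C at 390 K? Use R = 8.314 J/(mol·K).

k_B/k_C = (A_B/A_C)·exp[−(E_B−E_C)/(RT)] = (A_B/A_C)·exp[(E_C−E_B)/(RT)].
(E_C−E_B)/(RT) = (190−124)×10³/(8.314×390) = 66000/3242 = 20.35.
k_B/k_C = (1.74×10^8/4.39×10^15)·exp(20.35) = 3.964×10^-8 × 6.919×10^8 = 27.4.

27.4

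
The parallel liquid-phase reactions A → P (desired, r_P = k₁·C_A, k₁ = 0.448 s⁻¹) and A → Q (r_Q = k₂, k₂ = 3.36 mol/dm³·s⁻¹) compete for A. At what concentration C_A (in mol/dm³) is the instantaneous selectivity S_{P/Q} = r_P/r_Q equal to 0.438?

S_{P/Q} = (k₁/k₂)·C_A ⇒ C_A = S·k₂/k₁.
= 0.438×3.36/0.448 = 3.28 mol/dm³.

3.28 mol/dm³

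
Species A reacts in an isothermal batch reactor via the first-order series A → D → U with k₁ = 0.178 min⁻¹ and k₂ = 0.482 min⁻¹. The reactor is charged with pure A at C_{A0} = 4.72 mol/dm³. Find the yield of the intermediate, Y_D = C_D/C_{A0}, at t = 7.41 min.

Solving the coupled first-order balances gives C_D(t) = [k₁/(k₂−k₁)]·C_{A0}·(e^(−k₁t) − e^(−k₂t)).
e^(−k₁t) = e^(−0.178×7.41) = e^(−1.319) = 0.2674; e^(−k₂t) = e^(−3.572) = 0.02811.
C_D = 0.178×4.72/(0.482−0.178) × (0.2674−0.02811) = 2.764×0.2393 = 0.6613 mol/dm³.
Y_D = C_D/C_{A0} = 0.6613/4.72 = 0.140.

0.140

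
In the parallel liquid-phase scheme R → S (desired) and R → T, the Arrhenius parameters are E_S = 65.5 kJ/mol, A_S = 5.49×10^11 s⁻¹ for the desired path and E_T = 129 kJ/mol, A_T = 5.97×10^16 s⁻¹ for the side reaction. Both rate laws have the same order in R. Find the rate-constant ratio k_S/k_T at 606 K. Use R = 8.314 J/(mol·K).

k_S/k_T = (A_S/A_T)·exp[−(E_S−E_T)/(RT)] = (A_S/A_T)·exp[(E_T−E_S)/(RT)].
(E_T−E_S)/(RT) = (129−65.5)×10³/(8.314×606) = 63500/5038 = 12.60.
k_S/k_T = (5.49×10^11/5.97×10^16)·exp(12.60) = 9.196×10^-6 × 2.976×10^5 = 2.74.

2.74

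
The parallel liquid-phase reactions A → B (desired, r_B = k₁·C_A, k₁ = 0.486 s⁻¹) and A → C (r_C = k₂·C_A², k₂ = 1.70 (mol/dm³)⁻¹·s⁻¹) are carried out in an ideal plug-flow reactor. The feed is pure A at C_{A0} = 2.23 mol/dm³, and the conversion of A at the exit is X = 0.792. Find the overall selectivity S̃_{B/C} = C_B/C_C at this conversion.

C_A = C_{A0}(1−X) = 0.4638 mol/dm³.
Along a PFR/batch, dC_B/dC_A = −r_B/(r_B+r_C) = −k₁/(k₁+k₂·C_A).
Integrating from C_{A0} to C_A: C_B = (0.486/1.70)·ln[(0.486+1.70·2.23)/(0.486+1.70·0.464)] = 0.2859·ln(4.277/1.275) = 0.3461 mol/dm³.
C_C = (C_{A0}−C_A)−C_B = 1.420 mol/dm³; S̃_{B/C} = 0.3461/1.420 = 0.244.

0.244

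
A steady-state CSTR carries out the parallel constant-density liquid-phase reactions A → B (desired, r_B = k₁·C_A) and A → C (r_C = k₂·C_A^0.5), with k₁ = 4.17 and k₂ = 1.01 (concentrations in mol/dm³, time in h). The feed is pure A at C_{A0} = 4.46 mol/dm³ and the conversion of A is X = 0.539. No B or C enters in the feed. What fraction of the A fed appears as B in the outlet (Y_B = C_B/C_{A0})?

Exit C_A = C_{A0}(1−X) = 4.46×0.461 = 2.056 mol/dm³.
In a CSTR the entire volume is at exit conditions, so r_B = 4.17×2.056 = 8.574 and r_C = 1.01×2.056^0.5 = 1.448.
Fraction of consumed A going to B: r_B/(r_B+r_C) = 0.8555.
C_B = 0.8555·C_{A0}·X = 0.8555×4.46×0.539 = 2.06 mol/dm³; Y_B = C_B/C_{A0} = 0.461.

0.461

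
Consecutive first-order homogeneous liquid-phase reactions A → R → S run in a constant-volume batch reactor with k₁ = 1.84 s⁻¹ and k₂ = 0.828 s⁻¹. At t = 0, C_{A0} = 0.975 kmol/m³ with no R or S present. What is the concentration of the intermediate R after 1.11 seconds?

0.477 kmol/m³

The intermediate concentration in a first-order A→B→C sequence is C_R = k₁C_{A0}(e^(−k₁t) − e^(−k₂t))/(k₂−k₁).
e^(−k₁t) = e^(−1.84×1.11) = e^(−2.042) = 0.1297; e^(−k₂t) = e^(−0.9191) = 0.3989.
C_R = 1.84×0.975/(0.828−1.84) × (0.1297−0.3989) = (-1.773)×(-0.2692) = 0.4772 kmol/m³.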